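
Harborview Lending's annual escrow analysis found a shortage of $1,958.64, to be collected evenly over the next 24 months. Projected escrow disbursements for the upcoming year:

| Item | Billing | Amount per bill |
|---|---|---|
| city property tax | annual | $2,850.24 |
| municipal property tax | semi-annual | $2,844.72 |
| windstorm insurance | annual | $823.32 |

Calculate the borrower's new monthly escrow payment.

$861.86

City property tax = $2,850.24
Municipal property tax = $2,844.72 × 2 = $5,689.44
Windstorm insurance = $823.32
Annual escrow total = $2,850.24 + $5,689.44 + $823.32 = $9,363.00
Monthly = $9,363.00 / 12 = $780.25
Shortage spread = $1,958.64 / 24 = $81.61/mo
New monthly escrow = $780.25 + $81.61 = $861.86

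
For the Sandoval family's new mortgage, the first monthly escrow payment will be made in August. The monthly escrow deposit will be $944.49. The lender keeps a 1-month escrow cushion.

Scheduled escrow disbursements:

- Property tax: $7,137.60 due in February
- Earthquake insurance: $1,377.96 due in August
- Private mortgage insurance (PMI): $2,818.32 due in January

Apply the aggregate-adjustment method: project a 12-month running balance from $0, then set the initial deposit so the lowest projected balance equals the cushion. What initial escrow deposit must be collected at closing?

$5,666.94

Cushion = 1 × $944.49 = $944.49
Trial balance (start $0, +$944.49 each month, − disbursements):
  Aug: +$944.49 − $1,377.96 → -$433.47
  Sep: +$944.49 → $511.02
  Oct: +$944.49 → $1,455.51
  Nov: +$944.49 → $2,400.00
  Dec: +$944.49 → $3,344.49
  Jan: +$944.49 − $2,818.32 → $1,470.66
  Feb: +$944.49 − $7,137.60 → -$4,722.45
  Mar: +$944.49 → -$3,777.96
  Apr: +$944.49 → -$2,833.47
  May: +$944.49 → -$1,888.98
  Jun: +$944.49 → -$944.49
  Jul: +$944.49 → $0.00
Lowest trial balance = -$4,722.45 (Feb)
Initial deposit = cushion − low point = $944.49 − (-$4,722.45) = $5,666.94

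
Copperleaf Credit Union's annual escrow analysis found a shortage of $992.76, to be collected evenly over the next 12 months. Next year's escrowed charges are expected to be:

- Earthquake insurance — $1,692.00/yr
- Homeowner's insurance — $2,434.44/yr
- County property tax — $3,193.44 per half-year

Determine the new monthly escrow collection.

Earthquake insurance — $1,692.00 per year
Homeowner's insurance — $2,434.44 per year
County property tax — $3,193.44 × 2 = $6,386.88 per year
Yearly total = $1,692.00 + $2,434.44 + $6,386.88 = $10,513.32
Monthly = $10,513.32 / 12 = $876.11
Shortage spread = $992.76 / 12 = $82.73/mo
New monthly escrow = $876.11 + $82.73 = $958.84

$958.84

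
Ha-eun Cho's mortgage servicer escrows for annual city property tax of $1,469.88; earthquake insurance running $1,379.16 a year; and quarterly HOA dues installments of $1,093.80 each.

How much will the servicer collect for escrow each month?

$602.02

City property tax: $1,469.88 annually
Earthquake insurance: $1,379.16 annually
HOA dues: $1,093.80 × 4 = $4,375.20 annually
Total per year = $7,224.24
Monthly = $7,224.24 / 12 = $602.02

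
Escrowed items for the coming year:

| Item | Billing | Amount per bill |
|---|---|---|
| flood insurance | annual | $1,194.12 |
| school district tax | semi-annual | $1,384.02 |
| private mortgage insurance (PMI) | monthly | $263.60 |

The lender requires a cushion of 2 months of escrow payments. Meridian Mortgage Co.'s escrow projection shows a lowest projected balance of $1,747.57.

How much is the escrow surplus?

Flood insurance: $1,194.12 per year
School district tax: $1,384.02 × 2 = $2,768.04 per year
Private mortgage insurance (PMI): $263.60 × 12 = $3,163.20 per year
Annual escrow total = $7,125.36
Per month = $7,125.36 ÷ 12 = $593.78
Cushion = 2 × $593.78 = $1,187.56
Excess over cushion: $1,747.57 − $1,187.56 = $560.01

$560.01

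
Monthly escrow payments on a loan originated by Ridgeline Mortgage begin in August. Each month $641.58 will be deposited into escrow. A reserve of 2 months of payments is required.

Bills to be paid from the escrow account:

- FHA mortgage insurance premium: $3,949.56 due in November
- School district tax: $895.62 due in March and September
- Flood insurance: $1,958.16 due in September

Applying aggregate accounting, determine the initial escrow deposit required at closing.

$5,520.18

Cushion = 2 × $641.58 = $1,283.16
Trial balance (start $0, +$641.58 each month, − disbursements):
  Aug: +$641.58 → $641.58
  Sep: +$641.58 − $2,853.78 → -$1,570.62
  Oct: +$641.58 → -$929.04
  Nov: +$641.58 − $3,949.56 → -$4,237.02
  Dec: +$641.58 → -$3,595.44
  Jan: +$641.58 → -$2,953.86
  Feb: +$641.58 → -$2,312.28
  Mar: +$641.58 − $895.62 → -$2,566.32
  Apr: +$641.58 → -$1,924.74
  May: +$641.58 → -$1,283.16
  Jun: +$641.58 → -$641.58
  Jul: +$641.58 → $0.00
Lowest trial balance = -$4,237.02 (Nov)
Initial deposit = cushion − low point = $1,283.16 − (-$4,237.02) = $5,520.18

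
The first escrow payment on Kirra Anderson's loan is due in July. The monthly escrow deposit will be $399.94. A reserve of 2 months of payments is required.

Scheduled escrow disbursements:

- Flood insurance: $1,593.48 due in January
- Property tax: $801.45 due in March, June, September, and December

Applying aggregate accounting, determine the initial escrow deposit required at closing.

$1,198.25

Cushion = 2 × $399.94 = $799.88
Trial balance (start $0, +$399.94 each month, − disbursements):
  Jul: +$399.94 → $399.94
  Aug: +$399.94 → $799.88
  Sep: +$399.94 − $801.45 → $398.37
  Oct: +$399.94 → $798.31
  Nov: +$399.94 → $1,198.25
  Dec: +$399.94 − $801.45 → $796.74
  Jan: +$399.94 − $1,593.48 → -$396.80
  Feb: +$399.94 → $3.14
  Mar: +$399.94 − $801.45 → -$398.37
  Apr: +$399.94 → $1.57
  May: +$399.94 → $401.51
  Jun: +$399.94 − $801.45 → $0.00
Lowest trial balance = -$398.37 (Mar)
Initial deposit = cushion − low point = $799.88 − (-$398.37) = $1,198.25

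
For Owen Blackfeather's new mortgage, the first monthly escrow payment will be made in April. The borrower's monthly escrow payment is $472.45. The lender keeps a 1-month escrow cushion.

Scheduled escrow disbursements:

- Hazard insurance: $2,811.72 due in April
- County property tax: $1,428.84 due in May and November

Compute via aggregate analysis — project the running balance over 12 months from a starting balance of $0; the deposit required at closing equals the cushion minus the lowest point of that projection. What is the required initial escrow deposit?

$3,768.11

Cushion = 1 × $472.45 = $472.45
Trial balance (start $0, +$472.45 each month, − disbursements):
  Apr: +$472.45 − $2,811.72 → -$2,339.27
  May: +$472.45 − $1,428.84 → -$3,295.66
  Jun: +$472.45 → -$2,823.21
  Jul: +$472.45 → -$2,350.76
  Aug: +$472.45 → -$1,878.31
  Sep: +$472.45 → -$1,405.86
  Oct: +$472.45 → -$933.41
  Nov: +$472.45 − $1,428.84 → -$1,889.80
  Dec: +$472.45 → -$1,417.35
  Jan: +$472.45 → -$944.90
  Feb: +$472.45 → -$472.45
  Mar: +$472.45 → $0.00
Lowest trial balance = -$3,295.66 (May)
Initial deposit = cushion − low point = $472.45 − (-$3,295.66) = $3,768.11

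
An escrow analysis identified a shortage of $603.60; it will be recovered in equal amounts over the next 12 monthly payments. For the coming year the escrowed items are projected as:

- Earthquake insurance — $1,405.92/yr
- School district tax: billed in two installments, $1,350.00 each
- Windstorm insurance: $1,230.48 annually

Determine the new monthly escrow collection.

$495.00

Earthquake insurance: $1,405.92/yr
School district tax: $1,350.00 × 2 = $2,700.00/yr
Windstorm insurance: $1,230.48/yr
Yearly total = $5,336.40
Monthly escrow = $5,336.40 ÷ 12 = $444.70
Shortage spread = $603.60 / 12 = $50.30/mo
Adjusted monthly = $444.70 + $50.30 = $495.00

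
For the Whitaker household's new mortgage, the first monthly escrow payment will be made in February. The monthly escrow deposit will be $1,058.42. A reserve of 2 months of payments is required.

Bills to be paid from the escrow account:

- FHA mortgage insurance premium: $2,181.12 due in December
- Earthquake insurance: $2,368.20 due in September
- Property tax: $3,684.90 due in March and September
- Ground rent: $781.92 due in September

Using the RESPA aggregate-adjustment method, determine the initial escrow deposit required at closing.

$4,169.40

Cushion = 2 × $1,058.42 = $2,116.84
Trial balance (start $0, +$1,058.42 each month, − disbursements):
  Feb: +$1,058.42 → $1,058.42
  Mar: +$1,058.42 − $3,684.90 → -$1,568.06
  Apr: +$1,058.42 → -$509.64
  May: +$1,058.42 → $548.78
  Jun: +$1,058.42 → $1,607.20
  Jul: +$1,058.42 → $2,665.62
  Aug: +$1,058.42 → $3,724.04
  Sep: +$1,058.42 − $6,835.02 → -$2,052.56
  Oct: +$1,058.42 → -$994.14
  Nov: +$1,058.42 → $64.28
  Dec: +$1,058.42 − $2,181.12 → -$1,058.42
  Jan: +$1,058.42 → $0.00
Lowest trial balance = -$2,052.56 (Sep)
Initial deposit = cushion − low point = $2,116.84 − (-$2,052.56) = $4,169.40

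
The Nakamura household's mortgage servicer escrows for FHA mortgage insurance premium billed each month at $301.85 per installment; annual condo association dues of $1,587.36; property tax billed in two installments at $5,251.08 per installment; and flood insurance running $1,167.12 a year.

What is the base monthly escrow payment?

FHA mortgage insurance premium — $301.85 × 12 = $3,622.20 per year
Condo association dues — $1,587.36 per year
Property tax — $5,251.08 × 2 = $10,502.16 per year
Flood insurance — $1,167.12 per year
Annual escrow total = $3,622.20 + $1,587.36 + $10,502.16 + $1,167.12 = $16,878.84
Base monthly escrow = $16,878.84 / 12 = $1,406.57

$1,406.57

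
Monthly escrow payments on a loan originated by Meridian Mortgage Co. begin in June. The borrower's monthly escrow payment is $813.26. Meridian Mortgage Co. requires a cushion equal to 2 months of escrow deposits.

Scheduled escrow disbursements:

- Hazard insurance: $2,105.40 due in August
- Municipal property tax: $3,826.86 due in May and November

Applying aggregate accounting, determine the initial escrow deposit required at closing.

Cushion = 2 × $813.26 = $1,626.52
Trial balance (start $0, +$813.26 each month, − disbursements):
  Jun: +$813.26 → $813.26
  Jul: +$813.26 → $1,626.52
  Aug: +$813.26 − $2,105.40 → $334.38
  Sep: +$813.26 → $1,147.64
  Oct: +$813.26 → $1,960.90
  Nov: +$813.26 − $3,826.86 → -$1,052.70
  Dec: +$813.26 → -$239.44
  Jan: +$813.26 → $573.82
  Feb: +$813.26 → $1,387.08
  Mar: +$813.26 → $2,200.34
  Apr: +$813.26 → $3,013.60
  May: +$813.26 − $3,826.86 → $0.00
Lowest trial balance = -$1,052.70 (Nov)
Initial deposit = cushion − low point = $1,626.52 − (-$1,052.70) = $2,679.22

$2,679.22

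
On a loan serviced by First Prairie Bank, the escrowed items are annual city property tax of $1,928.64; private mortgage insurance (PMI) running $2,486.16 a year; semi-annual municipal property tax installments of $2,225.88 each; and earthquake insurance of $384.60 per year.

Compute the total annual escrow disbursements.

City property tax — $1,928.64 per year
Private mortgage insurance (PMI) — $2,486.16 per year
Municipal property tax — $2,225.88 × 2 = $4,451.76 per year
Earthquake insurance — $384.60 per year
Total per year = $9,251.16

$9,251.16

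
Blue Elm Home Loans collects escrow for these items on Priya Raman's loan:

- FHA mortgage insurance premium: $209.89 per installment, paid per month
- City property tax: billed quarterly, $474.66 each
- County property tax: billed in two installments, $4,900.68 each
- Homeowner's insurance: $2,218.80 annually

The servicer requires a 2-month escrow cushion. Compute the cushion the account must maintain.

FHA mortgage insurance premium: $209.89 × 12 = $2,518.68 per year
City property tax: $474.66 × 4 = $1,898.64 per year
County property tax: $4,900.68 × 2 = $9,801.36 per year
Homeowner's insurance: $2,218.80 per year
Total per year = $2,518.68 + $1,898.64 + $9,801.36 + $2,218.80 = $16,437.48
Base monthly escrow = $16,437.48 ÷ 12 = $1,369.79
Required cushion = 2 × $1,369.79 = $2,739.58

$2,739.58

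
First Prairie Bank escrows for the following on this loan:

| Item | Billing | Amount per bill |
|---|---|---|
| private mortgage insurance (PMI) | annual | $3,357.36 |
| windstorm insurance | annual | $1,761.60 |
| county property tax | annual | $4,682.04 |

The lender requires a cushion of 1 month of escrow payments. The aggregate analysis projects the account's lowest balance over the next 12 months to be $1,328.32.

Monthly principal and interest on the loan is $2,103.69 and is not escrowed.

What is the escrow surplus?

$511.57

Private mortgage insurance (PMI) = $3,357.36 per year
Windstorm insurance = $1,761.60 per year
County property tax = $4,682.04 per year
Total per year = $3,357.36 + $1,761.60 + $4,682.04 = $9,801.00
Monthly escrow = $9,801.00 / 12 = $816.75
Cushion = 1 × $816.75 = $816.75
Excess over cushion: $1,328.32 − $816.75 = $511.57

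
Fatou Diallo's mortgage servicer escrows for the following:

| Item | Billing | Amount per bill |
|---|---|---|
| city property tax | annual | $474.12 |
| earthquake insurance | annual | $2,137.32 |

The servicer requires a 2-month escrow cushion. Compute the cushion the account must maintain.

City property tax = $474.12
Earthquake insurance = $2,137.32
Total annual escrow = $2,611.44
Monthly escrow = $2,611.44 / 12 = $217.62
Reserve = 2 × $217.62 = $435.24

$435.24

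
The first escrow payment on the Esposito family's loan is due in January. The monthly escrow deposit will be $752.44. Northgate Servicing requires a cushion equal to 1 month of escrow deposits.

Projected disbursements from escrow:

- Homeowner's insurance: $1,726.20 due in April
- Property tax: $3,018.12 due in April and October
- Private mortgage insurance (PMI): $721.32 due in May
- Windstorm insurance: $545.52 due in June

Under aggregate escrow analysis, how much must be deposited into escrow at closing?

Cushion = 1 × $752.44 = $752.44
Trial balance (start $0, +$752.44 each month, − disbursements):
  Jan: +$752.44 → $752.44
  Feb: +$752.44 → $1,504.88
  Mar: +$752.44 → $2,257.32
  Apr: +$752.44 − $4,744.32 → -$1,734.56
  May: +$752.44 − $721.32 → -$1,703.44
  Jun: +$752.44 − $545.52 → -$1,496.52
  Jul: +$752.44 → -$744.08
  Aug: +$752.44 → $8.36
  Sep: +$752.44 → $760.80
  Oct: +$752.44 − $3,018.12 → -$1,504.88
  Nov: +$752.44 → -$752.44
  Dec: +$752.44 → $0.00
Lowest trial balance = -$1,734.56 (Apr)
Initial deposit = cushion − low point = $752.44 − (-$1,734.56) = $2,487.00

$2,487.00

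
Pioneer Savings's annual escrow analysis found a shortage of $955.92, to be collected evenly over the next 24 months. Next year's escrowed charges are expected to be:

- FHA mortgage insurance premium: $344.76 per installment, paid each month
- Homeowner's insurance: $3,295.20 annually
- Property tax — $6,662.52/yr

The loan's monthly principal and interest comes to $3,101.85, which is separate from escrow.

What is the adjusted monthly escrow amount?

FHA mortgage insurance premium = $344.76 × 12 = $4,137.12 per year
Homeowner's insurance = $3,295.20 per year
Property tax = $6,662.52 per year
Yearly total = $4,137.12 + $3,295.20 + $6,662.52 = $14,094.84
Per month = $14,094.84 / 12 = $1,174.57
Monthly shortage recovery: $955.92 / 24 = $39.83
Adjusted monthly = $1,174.57 + $39.83 = $1,214.40

$1,214.40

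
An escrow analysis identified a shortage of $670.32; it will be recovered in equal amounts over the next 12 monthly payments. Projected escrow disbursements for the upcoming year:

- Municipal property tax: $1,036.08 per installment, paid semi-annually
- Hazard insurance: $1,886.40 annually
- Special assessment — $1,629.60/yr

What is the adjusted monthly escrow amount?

$521.54

Municipal property tax: $1,036.08 × 2 = $2,072.16/yr
Hazard insurance: $1,886.40/yr
Special assessment: $1,629.60/yr
Annual escrow total = $2,072.16 + $1,886.40 + $1,629.60 = $5,588.16
Monthly escrow = $5,588.16 ÷ 12 = $465.68
Monthly shortage recovery: $670.32 ÷ 12 = $55.86
New monthly escrow = $465.68 + $55.86 = $521.54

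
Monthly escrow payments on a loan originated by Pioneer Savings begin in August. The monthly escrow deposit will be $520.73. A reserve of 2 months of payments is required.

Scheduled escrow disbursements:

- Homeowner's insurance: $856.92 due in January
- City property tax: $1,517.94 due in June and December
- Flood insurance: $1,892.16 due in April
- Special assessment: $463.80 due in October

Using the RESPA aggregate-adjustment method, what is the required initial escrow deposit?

Cushion = 2 × $520.73 = $1,041.46
Trial balance (start $0, +$520.73 each month, − disbursements):
  Aug: +$520.73 → $520.73
  Sep: +$520.73 → $1,041.46
  Oct: +$520.73 − $463.80 → $1,098.39
  Nov: +$520.73 → $1,619.12
  Dec: +$520.73 − $1,517.94 → $621.91
  Jan: +$520.73 − $856.92 → $285.72
  Feb: +$520.73 → $806.45
  Mar: +$520.73 → $1,327.18
  Apr: +$520.73 − $1,892.16 → -$44.25
  May: +$520.73 → $476.48
  Jun: +$520.73 − $1,517.94 → -$520.73
  Jul: +$520.73 → $0.00
Lowest trial balance = -$520.73 (Jun)
Initial deposit = cushion − low point = $1,041.46 − (-$520.73) = $1,562.19

$1,562.19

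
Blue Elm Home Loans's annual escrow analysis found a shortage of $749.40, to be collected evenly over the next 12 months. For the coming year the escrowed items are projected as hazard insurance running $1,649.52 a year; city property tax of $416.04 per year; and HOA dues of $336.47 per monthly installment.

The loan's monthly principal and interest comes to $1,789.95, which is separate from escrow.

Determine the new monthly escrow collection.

$571.05

Hazard insurance = $1,649.52
City property tax = $416.04
HOA dues = $336.47 × 12 = $4,037.64
Total annual escrow = $6,103.20
Base monthly escrow = $6,103.20 / 12 = $508.60
Shortage spread = $749.40 / 12 = $62.45/mo
New monthly escrow = $508.60 + $62.45 = $571.05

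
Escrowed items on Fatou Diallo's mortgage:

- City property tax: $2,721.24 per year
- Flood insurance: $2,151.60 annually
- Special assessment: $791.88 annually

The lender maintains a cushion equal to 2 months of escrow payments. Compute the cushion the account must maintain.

City property tax: $2,721.24 annually
Flood insurance: $2,151.60 annually
Special assessment: $791.88 annually
Yearly total = $2,721.24 + $2,151.60 + $791.88 = $5,664.72
Per month = $5,664.72 ÷ 12 = $472.06
Reserve = 2 × $472.06 = $944.12

$944.12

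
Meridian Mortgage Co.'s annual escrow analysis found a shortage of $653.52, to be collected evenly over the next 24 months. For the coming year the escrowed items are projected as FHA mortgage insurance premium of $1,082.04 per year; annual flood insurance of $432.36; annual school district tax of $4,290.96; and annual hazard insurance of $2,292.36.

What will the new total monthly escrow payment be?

FHA mortgage insurance premium — $1,082.04 per year
Flood insurance — $432.36 per year
School district tax — $4,290.96 per year
Hazard insurance — $2,292.36 per year
Total annual escrow = $8,097.72
Per month = $8,097.72 / 12 = $674.81
Shortage per month = $653.52 ÷ 24 = $27.23
Adjusted monthly = $674.81 + $27.23 = $702.04

$702.04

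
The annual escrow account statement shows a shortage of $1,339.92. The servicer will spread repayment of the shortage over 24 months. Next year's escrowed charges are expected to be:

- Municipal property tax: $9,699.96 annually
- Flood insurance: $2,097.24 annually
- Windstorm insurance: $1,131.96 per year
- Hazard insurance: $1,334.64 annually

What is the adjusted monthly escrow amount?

$1,244.48

Municipal property tax — $9,699.96/yr
Flood insurance — $2,097.24/yr
Windstorm insurance — $1,131.96/yr
Hazard insurance — $1,334.64/yr
Total per year = $9,699.96 + $2,097.24 + $1,131.96 + $1,334.64 = $14,263.80
Monthly = $14,263.80 / 12 = $1,188.65
Shortage per month = $1,339.92 / 24 = $55.83
Adjusted monthly = $1,188.65 + $55.83 = $1,244.48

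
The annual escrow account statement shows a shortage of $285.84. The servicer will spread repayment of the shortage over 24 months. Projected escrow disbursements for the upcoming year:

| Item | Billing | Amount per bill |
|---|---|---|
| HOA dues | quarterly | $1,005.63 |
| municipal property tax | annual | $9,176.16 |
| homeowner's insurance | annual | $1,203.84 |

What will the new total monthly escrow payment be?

HOA dues: $1,005.63 × 4 = $4,022.52
Municipal property tax: $9,176.16
Homeowner's insurance: $1,203.84
Yearly total = $4,022.52 + $9,176.16 + $1,203.84 = $14,402.52
Base monthly escrow = $14,402.52 / 12 = $1,200.21
Shortage spread = $285.84 ÷ 24 = $11.91/mo
Adjusted monthly = $1,200.21 + $11.91 = $1,212.12

$1,212.12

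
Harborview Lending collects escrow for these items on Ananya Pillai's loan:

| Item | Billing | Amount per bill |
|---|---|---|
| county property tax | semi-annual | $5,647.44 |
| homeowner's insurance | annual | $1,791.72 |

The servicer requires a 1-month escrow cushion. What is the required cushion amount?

County property tax: $5,647.44 × 2 = $11,294.88
Homeowner's insurance: $1,791.72
Yearly total = $11,294.88 + $1,791.72 = $13,086.60
Monthly escrow = $13,086.60 ÷ 12 = $1,090.55
Cushion = 1 × $1,090.55 = $1,090.55

$1,090.55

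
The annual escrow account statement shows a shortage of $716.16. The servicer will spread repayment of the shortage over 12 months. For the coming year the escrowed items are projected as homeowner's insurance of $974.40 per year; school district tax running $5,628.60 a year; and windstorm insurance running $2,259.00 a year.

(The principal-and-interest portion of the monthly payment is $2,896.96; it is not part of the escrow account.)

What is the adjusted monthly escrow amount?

$798.18

Homeowner's insurance — $974.40 per year
School district tax — $5,628.60 per year
Windstorm insurance — $2,259.00 per year
Total per year = $8,862.00
Base monthly escrow = $8,862.00 ÷ 12 = $738.50
Shortage spread = $716.16 / 12 = $59.68/mo
Adjusted monthly = $738.50 + $59.68 = $798.18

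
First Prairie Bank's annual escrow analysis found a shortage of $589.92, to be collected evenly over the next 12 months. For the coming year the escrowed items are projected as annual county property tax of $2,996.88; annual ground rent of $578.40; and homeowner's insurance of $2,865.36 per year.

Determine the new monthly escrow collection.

$585.88

County property tax: $2,996.88
Ground rent: $578.40
Homeowner's insurance: $2,865.36
Annual escrow total = $2,996.88 + $578.40 + $2,865.36 = $6,440.64
Per month = $6,440.64 / 12 = $536.72
Monthly shortage recovery: $589.92 ÷ 12 = $49.16
New monthly escrow = $536.72 + $49.16 = $585.88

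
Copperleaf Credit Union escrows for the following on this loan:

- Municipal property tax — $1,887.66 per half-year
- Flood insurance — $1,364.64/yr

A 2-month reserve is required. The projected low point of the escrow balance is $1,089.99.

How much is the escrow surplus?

Municipal property tax — $1,887.66 × 2 = $3,775.32
Flood insurance — $1,364.64
Total per year = $5,139.96
Base monthly escrow = $5,139.96 / 12 = $428.33
Required reserve = 2 × $428.33 = $856.66
Excess over cushion: $1,089.99 − $856.66 = $233.33

$233.33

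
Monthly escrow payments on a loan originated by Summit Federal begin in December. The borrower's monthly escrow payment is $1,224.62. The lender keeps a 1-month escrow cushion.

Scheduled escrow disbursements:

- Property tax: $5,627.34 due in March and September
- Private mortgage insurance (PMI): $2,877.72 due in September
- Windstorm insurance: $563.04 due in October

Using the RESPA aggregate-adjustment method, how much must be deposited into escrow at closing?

$3,110.82

Cushion = 1 × $1,224.62 = $1,224.62
Trial balance (start $0, +$1,224.62 each month, − disbursements):
  Dec: +$1,224.62 → $1,224.62
  Jan: +$1,224.62 → $2,449.24
  Feb: +$1,224.62 → $3,673.86
  Mar: +$1,224.62 − $5,627.34 → -$728.86
  Apr: +$1,224.62 → $495.76
  May: +$1,224.62 → $1,720.38
  Jun: +$1,224.62 → $2,945.00
  Jul: +$1,224.62 → $4,169.62
  Aug: +$1,224.62 → $5,394.24
  Sep: +$1,224.62 − $8,505.06 → -$1,886.20
  Oct: +$1,224.62 − $563.04 → -$1,224.62
  Nov: +$1,224.62 → $0.00
Lowest trial balance = -$1,886.20 (Sep)
Initial deposit = cushion − low point = $1,224.62 − (-$1,886.20) = $3,110.82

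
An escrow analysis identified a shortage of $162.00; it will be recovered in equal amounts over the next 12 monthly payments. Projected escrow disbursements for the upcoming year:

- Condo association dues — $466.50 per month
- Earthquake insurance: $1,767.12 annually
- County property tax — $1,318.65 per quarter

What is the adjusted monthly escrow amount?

Condo association dues = $466.50 × 12 = $5,598.00 per year
Earthquake insurance = $1,767.12 per year
County property tax = $1,318.65 × 4 = $5,274.60 per year
Total annual escrow = $12,639.72
Base monthly escrow = $12,639.72 ÷ 12 = $1,053.31
Shortage spread = $162.00 ÷ 12 = $13.50/mo
Adjusted monthly = $1,053.31 + $13.50 = $1,066.81

$1,066.81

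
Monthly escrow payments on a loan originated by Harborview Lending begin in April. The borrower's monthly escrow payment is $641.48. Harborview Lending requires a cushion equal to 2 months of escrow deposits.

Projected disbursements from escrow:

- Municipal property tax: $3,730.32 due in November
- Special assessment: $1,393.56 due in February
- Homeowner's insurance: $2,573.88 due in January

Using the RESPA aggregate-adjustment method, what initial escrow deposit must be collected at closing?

Cushion = 2 × $641.48 = $1,282.96
Trial balance (start $0, +$641.48 each month, − disbursements):
  Apr: +$641.48 → $641.48
  May: +$641.48 → $1,282.96
  Jun: +$641.48 → $1,924.44
  Jul: +$641.48 → $2,565.92
  Aug: +$641.48 → $3,207.40
  Sep: +$641.48 → $3,848.88
  Oct: +$641.48 → $4,490.36
  Nov: +$641.48 − $3,730.32 → $1,401.52
  Dec: +$641.48 → $2,043.00
  Jan: +$641.48 − $2,573.88 → $110.60
  Feb: +$641.48 − $1,393.56 → -$641.48
  Mar: +$641.48 → $0.00
Lowest trial balance = -$641.48 (Feb)
Initial deposit = cushion − low point = $1,282.96 − (-$641.48) = $1,924.44

$1,924.44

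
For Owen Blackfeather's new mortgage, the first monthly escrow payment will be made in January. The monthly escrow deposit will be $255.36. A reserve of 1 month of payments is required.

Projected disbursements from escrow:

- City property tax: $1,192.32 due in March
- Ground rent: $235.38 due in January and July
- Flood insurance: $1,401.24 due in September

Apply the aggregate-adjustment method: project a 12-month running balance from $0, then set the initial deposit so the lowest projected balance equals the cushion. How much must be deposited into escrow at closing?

$1,021.44

Cushion = 1 × $255.36 = $255.36
Trial balance (start $0, +$255.36 each month, − disbursements):
  Jan: +$255.36 − $235.38 → $19.98
  Feb: +$255.36 → $275.34
  Mar: +$255.36 − $1,192.32 → -$661.62
  Apr: +$255.36 → -$406.26
  May: +$255.36 → -$150.90
  Jun: +$255.36 → $104.46
  Jul: +$255.36 − $235.38 → $124.44
  Aug: +$255.36 → $379.80
  Sep: +$255.36 − $1,401.24 → -$766.08
  Oct: +$255.36 → -$510.72
  Nov: +$255.36 → -$255.36
  Dec: +$255.36 → $0.00
Lowest trial balance = -$766.08 (Sep)
Initial deposit = cushion − low point = $255.36 − (-$766.08) = $1,021.44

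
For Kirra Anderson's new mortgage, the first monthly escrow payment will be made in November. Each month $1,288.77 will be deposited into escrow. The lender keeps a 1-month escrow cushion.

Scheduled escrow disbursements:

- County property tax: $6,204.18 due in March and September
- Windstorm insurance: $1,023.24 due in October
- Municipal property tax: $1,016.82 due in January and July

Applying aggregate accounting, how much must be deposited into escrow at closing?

$2,065.92

Cushion = 1 × $1,288.77 = $1,288.77
Trial balance (start $0, +$1,288.77 each month, − disbursements):
  Nov: +$1,288.77 → $1,288.77
  Dec: +$1,288.77 → $2,577.54
  Jan: +$1,288.77 − $1,016.82 → $2,849.49
  Feb: +$1,288.77 → $4,138.26
  Mar: +$1,288.77 − $6,204.18 → -$777.15
  Apr: +$1,288.77 → $511.62
  May: +$1,288.77 → $1,800.39
  Jun: +$1,288.77 → $3,089.16
  Jul: +$1,288.77 − $1,016.82 → $3,361.11
  Aug: +$1,288.77 → $4,649.88
  Sep: +$1,288.77 − $6,204.18 → -$265.53
  Oct: +$1,288.77 − $1,023.24 → $0.00
Lowest trial balance = -$777.15 (Mar)
Initial deposit = cushion − low point = $1,288.77 − (-$777.15) = $2,065.92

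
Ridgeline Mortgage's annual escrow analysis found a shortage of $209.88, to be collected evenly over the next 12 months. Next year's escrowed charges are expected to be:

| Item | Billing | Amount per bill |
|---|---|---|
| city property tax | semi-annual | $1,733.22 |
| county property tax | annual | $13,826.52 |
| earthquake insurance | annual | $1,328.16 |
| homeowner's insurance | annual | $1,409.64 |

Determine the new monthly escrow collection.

$1,686.72

City property tax = $1,733.22 × 2 = $3,466.44 per year
County property tax = $13,826.52 per year
Earthquake insurance = $1,328.16 per year
Homeowner's insurance = $1,409.64 per year
Yearly total = $20,030.76
Monthly escrow = $20,030.76 / 12 = $1,669.23
Monthly shortage recovery: $209.88 ÷ 12 = $17.49
Adjusted monthly = $1,669.23 + $17.49 = $1,686.72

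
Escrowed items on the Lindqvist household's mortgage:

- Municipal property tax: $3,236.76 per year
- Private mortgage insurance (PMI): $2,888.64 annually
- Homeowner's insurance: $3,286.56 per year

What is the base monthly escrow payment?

Municipal property tax: $3,236.76 annually
Private mortgage insurance (PMI): $2,888.64 annually
Homeowner's insurance: $3,286.56 annually
Total annual escrow = $3,236.76 + $2,888.64 + $3,286.56 = $9,411.96
Per month = $9,411.96 ÷ 12 = $784.33

$784.33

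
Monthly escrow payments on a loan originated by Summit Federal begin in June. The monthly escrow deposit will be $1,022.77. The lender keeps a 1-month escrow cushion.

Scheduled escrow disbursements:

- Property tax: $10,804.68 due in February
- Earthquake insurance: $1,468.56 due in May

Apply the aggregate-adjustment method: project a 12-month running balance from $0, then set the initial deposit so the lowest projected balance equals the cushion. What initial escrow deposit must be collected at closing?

Cushion = 1 × $1,022.77 = $1,022.77
Trial balance (start $0, +$1,022.77 each month, − disbursements):
  Jun: +$1,022.77 → $1,022.77
  Jul: +$1,022.77 → $2,045.54
  Aug: +$1,022.77 → $3,068.31
  Sep: +$1,022.77 → $4,091.08
  Oct: +$1,022.77 → $5,113.85
  Nov: +$1,022.77 → $6,136.62
  Dec: +$1,022.77 → $7,159.39
  Jan: +$1,022.77 → $8,182.16
  Feb: +$1,022.77 − $10,804.68 → -$1,599.75
  Mar: +$1,022.77 → -$576.98
  Apr: +$1,022.77 → $445.79
  May: +$1,022.77 − $1,468.56 → $0.00
Lowest trial balance = -$1,599.75 (Feb)
Initial deposit = cushion − low point = $1,022.77 − (-$1,599.75) = $2,622.52

$2,622.52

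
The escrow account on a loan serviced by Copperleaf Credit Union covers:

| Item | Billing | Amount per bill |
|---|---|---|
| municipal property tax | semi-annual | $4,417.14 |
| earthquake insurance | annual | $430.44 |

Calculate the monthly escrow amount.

$772.06

Municipal property tax — $4,417.14 × 2 = $8,834.28 annually
Earthquake insurance — $430.44 annually
Combined annual = $9,264.72
Per month = $9,264.72 / 12 = $772.06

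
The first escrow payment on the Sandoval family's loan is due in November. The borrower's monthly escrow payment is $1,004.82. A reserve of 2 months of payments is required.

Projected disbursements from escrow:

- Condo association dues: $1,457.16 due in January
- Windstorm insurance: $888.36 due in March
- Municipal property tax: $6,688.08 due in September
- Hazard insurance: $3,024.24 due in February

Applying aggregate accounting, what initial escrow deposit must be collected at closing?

Cushion = 2 × $1,004.82 = $2,009.64
Trial balance (start $0, +$1,004.82 each month, − disbursements):
  Nov: +$1,004.82 → $1,004.82
  Dec: +$1,004.82 → $2,009.64
  Jan: +$1,004.82 − $1,457.16 → $1,557.30
  Feb: +$1,004.82 − $3,024.24 → -$462.12
  Mar: +$1,004.82 − $888.36 → -$345.66
  Apr: +$1,004.82 → $659.16
  May: +$1,004.82 → $1,663.98
  Jun: +$1,004.82 → $2,668.80
  Jul: +$1,004.82 → $3,673.62
  Aug: +$1,004.82 → $4,678.44
  Sep: +$1,004.82 − $6,688.08 → -$1,004.82
  Oct: +$1,004.82 → $0.00
Lowest trial balance = -$1,004.82 (Sep)
Initial deposit = cushion − low point = $2,009.64 − (-$1,004.82) = $3,014.46

$3,014.46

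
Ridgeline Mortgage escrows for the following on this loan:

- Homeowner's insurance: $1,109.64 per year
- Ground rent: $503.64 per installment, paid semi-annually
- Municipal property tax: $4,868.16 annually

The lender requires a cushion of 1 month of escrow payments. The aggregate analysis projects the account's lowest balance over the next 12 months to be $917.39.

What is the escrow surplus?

$335.30

Homeowner's insurance — $1,109.64 per year
Ground rent — $503.64 × 2 = $1,007.28 per year
Municipal property tax — $4,868.16 per year
Total annual escrow = $1,109.64 + $1,007.28 + $4,868.16 = $6,985.08
Base monthly escrow = $6,985.08 ÷ 12 = $582.09
Required cushion = 1 × $582.09 = $582.09
Excess over cushion: $917.39 − $582.09 = $335.30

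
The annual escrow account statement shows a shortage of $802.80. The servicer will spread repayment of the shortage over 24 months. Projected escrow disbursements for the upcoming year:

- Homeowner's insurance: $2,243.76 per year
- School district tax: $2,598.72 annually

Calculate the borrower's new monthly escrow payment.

$436.99

Homeowner's insurance = $2,243.76 per year
School district tax = $2,598.72 per year
Combined annual = $4,842.48
Per month = $4,842.48 / 12 = $403.54
Shortage per month = $802.80 / 24 = $33.45
New monthly escrow = $403.54 + $33.45 = $436.99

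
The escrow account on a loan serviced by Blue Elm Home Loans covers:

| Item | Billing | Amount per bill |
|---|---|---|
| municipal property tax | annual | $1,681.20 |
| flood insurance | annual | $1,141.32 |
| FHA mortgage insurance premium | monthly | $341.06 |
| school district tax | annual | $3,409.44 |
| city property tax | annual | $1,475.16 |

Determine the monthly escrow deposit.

Municipal property tax = $1,681.20 annually
Flood insurance = $1,141.32 annually
FHA mortgage insurance premium = $341.06 × 12 = $4,092.72 annually
School district tax = $3,409.44 annually
City property tax = $1,475.16 annually
Yearly total = $1,681.20 + $1,141.32 + $4,092.72 + $3,409.44 + $1,475.16 = $11,799.84
Base monthly escrow = $11,799.84 / 12 = $983.32

$983.32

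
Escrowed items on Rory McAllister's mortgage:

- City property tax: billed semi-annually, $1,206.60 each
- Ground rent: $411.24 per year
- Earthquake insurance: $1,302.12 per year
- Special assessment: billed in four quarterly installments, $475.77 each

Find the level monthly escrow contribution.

City property tax: $1,206.60 × 2 = $2,413.20
Ground rent: $411.24
Earthquake insurance: $1,302.12
Special assessment: $475.77 × 4 = $1,903.08
Combined annual = $6,029.64
Per month = $6,029.64 ÷ 12 = $502.47

$502.47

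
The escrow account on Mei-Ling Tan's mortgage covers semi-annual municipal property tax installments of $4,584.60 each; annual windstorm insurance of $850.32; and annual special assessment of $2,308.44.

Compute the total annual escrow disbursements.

Municipal property tax — $4,584.60 × 2 = $9,169.20 annually
Windstorm insurance — $850.32 annually
Special assessment — $2,308.44 annually
Annual escrow total = $12,327.96

$12,327.96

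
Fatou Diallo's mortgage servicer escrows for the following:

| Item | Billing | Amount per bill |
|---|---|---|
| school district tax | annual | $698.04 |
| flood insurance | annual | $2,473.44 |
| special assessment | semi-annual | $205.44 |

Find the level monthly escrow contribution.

School district tax: $698.04/yr
Flood insurance: $2,473.44/yr
Special assessment: $205.44 × 2 = $410.88/yr
Total annual escrow = $698.04 + $2,473.44 + $410.88 = $3,582.36
Base monthly escrow = $3,582.36 / 12 = $298.53

$298.53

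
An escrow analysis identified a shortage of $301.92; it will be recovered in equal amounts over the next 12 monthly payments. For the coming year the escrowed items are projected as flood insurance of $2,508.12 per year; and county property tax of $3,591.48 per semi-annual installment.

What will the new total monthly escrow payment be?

$832.75

Flood insurance: $2,508.12
County property tax: $3,591.48 × 2 = $7,182.96
Total annual escrow = $2,508.12 + $7,182.96 = $9,691.08
Monthly = $9,691.08 ÷ 12 = $807.59
Shortage spread = $301.92 / 12 = $25.16/mo
Adjusted monthly = $807.59 + $25.16 = $832.75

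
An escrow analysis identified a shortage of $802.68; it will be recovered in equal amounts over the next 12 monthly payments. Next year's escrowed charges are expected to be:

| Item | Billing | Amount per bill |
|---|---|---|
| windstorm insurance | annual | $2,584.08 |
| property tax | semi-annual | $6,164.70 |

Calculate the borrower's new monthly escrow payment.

Windstorm insurance: $2,584.08 per year
Property tax: $6,164.70 × 2 = $12,329.40 per year
Combined annual = $2,584.08 + $12,329.40 = $14,913.48
Base monthly escrow = $14,913.48 / 12 = $1,242.79
Shortage per month = $802.68 / 12 = $66.89
Adjusted monthly = $1,242.79 + $66.89 = $1,309.68

$1,309.68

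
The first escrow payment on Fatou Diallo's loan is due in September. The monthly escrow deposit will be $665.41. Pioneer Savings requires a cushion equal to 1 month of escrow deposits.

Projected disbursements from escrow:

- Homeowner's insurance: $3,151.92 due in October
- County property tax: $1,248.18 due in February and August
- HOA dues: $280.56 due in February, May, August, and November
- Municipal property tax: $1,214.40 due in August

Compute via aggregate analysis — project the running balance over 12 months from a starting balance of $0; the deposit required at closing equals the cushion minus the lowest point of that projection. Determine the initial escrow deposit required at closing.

Cushion = 1 × $665.41 = $665.41
Trial balance (start $0, +$665.41 each month, − disbursements):
  Sep: +$665.41 → $665.41
  Oct: +$665.41 − $3,151.92 → -$1,821.10
  Nov: +$665.41 − $280.56 → -$1,436.25
  Dec: +$665.41 → -$770.84
  Jan: +$665.41 → -$105.43
  Feb: +$665.41 − $1,528.74 → -$968.76
  Mar: +$665.41 → -$303.35
  Apr: +$665.41 → $362.06
  May: +$665.41 − $280.56 → $746.91
  Jun: +$665.41 → $1,412.32
  Jul: +$665.41 → $2,077.73
  Aug: +$665.41 − $2,743.14 → $0.00
Lowest trial balance = -$1,821.10 (Oct)
Initial deposit = cushion − low point = $665.41 − (-$1,821.10) = $2,486.51

$2,486.51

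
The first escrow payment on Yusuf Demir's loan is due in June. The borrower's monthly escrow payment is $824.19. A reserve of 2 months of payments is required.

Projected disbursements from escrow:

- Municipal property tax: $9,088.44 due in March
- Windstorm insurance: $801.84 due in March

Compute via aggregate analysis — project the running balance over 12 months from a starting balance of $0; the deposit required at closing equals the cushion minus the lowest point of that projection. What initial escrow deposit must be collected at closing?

Cushion = 2 × $824.19 = $1,648.38
Trial balance (start $0, +$824.19 each month, − disbursements):
  Jun: +$824.19 → $824.19
  Jul: +$824.19 → $1,648.38
  Aug: +$824.19 → $2,472.57
  Sep: +$824.19 → $3,296.76
  Oct: +$824.19 → $4,120.95
  Nov: +$824.19 → $4,945.14
  Dec: +$824.19 → $5,769.33
  Jan: +$824.19 → $6,593.52
  Feb: +$824.19 → $7,417.71
  Mar: +$824.19 − $9,890.28 → -$1,648.38
  Apr: +$824.19 → -$824.19
  May: +$824.19 → $0.00
Lowest trial balance = -$1,648.38 (Mar)
Initial deposit = cushion − low point = $1,648.38 − (-$1,648.38) = $3,296.76

$3,296.76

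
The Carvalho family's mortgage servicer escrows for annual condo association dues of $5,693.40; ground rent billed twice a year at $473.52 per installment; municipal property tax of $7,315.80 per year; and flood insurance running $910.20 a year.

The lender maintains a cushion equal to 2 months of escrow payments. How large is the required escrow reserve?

Condo association dues = $5,693.40 per year
Ground rent = $473.52 × 2 = $947.04 per year
Municipal property tax = $7,315.80 per year
Flood insurance = $910.20 per year
Total per year = $5,693.40 + $947.04 + $7,315.80 + $910.20 = $14,866.44
Per month = $14,866.44 / 12 = $1,238.87
Required cushion = 2 × $1,238.87 = $2,477.74

$2,477.74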